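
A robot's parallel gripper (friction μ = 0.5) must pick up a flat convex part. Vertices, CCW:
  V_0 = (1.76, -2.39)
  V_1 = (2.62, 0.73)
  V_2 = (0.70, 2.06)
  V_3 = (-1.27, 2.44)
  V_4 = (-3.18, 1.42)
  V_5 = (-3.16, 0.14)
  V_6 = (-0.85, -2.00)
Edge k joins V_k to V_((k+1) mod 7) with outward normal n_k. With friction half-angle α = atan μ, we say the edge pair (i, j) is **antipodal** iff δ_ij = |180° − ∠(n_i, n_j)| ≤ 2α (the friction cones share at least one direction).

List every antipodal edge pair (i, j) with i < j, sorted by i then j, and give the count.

α = atan 0.5 = 26.57°;  2α = 53.13°
n_0 = (+0.9640, -0.2657)
n_1 = (+0.5694, +0.8220)
n_2 = (+0.1894, +0.9819)
n_3 = (-0.4711, +0.8821)
n_4 = (-0.9999, -0.0156)
n_5 = (-0.6796, -0.7336)
n_6 = (-0.1478, -0.9890)
  (0,1): δ = 109.30°  ·
  (0,2): δ = 85.51°  ·
  (0,3): δ = 46.49°  ✓
  (0,4): δ = 16.31°  ✓
  (0,5): δ = 62.60°  ·
  (0,6): δ = 96.91°  ·
  (1,2): δ = 156.21°  ·
  (1,3): δ = 117.19°  ·
  (1,4): δ = 54.39°  ·
  (1,5): δ = 8.10°  ✓
  (1,6): δ = 26.21°  ✓
  (2,3): δ = 140.98°  ·
  (2,4): δ = 78.19°  ·
  (2,5): δ = 31.89°  ✓
  (2,6): δ = 2.42°  ✓
  (3,4): δ = 117.21°  ·
  (3,5): δ = 70.92°  ·
  (3,6): δ = 36.60°  ✓
  (4,5): δ = 133.71°  ·
  (4,6): δ = 99.39°  ·
  (5,6): δ = 145.69°  ·
antipodal pairs: 7

count = 7; pairs: (0,3), (0,4), (1,5), (1,6), (2,5), (2,6), (3,6)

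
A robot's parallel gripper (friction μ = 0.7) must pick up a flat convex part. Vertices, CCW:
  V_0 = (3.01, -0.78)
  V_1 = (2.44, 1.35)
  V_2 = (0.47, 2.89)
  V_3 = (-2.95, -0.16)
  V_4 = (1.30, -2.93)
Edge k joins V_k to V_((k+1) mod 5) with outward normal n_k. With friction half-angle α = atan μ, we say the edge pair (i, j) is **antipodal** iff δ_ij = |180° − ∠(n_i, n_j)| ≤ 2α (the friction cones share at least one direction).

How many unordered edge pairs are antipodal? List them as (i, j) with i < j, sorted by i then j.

α = atan 0.7 = 34.99°;  2α = 69.98°
n_0 = (+0.9660, +0.2585)
n_1 = (+0.6159, +0.7878)
n_2 = (-0.6656, +0.7463)
n_3 = (-0.5460, -0.8378)
n_4 = (+0.7826, -0.6225)
  (0,1): δ = 143.00°  ·
  (0,2): δ = 63.25°  ✓
  (0,3): δ = 41.92°  ✓
  (0,4): δ = 126.52°  ·
  (1,2): δ = 100.26°  ·
  (1,3): δ = 4.92°  ✓
  (1,4): δ = 89.52°  ·
  (2,3): δ = 74.82°  ·
  (2,4): δ = 9.78°  ✓
  (3,4): δ = 95.40°  ·
antipodal pairs: 4

count = 4; pairs: (0,2), (0,3), (1,3), (2,4)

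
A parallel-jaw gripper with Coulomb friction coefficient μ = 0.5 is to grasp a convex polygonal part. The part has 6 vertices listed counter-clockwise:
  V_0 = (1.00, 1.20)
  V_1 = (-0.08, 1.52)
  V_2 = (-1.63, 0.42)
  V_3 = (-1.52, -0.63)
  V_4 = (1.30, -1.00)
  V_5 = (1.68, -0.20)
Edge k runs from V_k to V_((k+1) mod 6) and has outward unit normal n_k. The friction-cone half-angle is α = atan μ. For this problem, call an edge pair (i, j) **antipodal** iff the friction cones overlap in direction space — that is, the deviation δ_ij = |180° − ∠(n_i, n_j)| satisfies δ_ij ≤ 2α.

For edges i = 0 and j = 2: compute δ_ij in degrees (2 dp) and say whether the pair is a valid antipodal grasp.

α = atan 0.5 = 26.57°;  2α = 53.13°
edge 0: e_0 = (-1.08, +0.32);  n_0 = (+0.2841, +0.9588)
edge 2: e_2 = (+0.11, -1.05);  n_2 = (-0.9946, -0.1042)
∠(n_0, n_2) = 112.48°
δ = |180° − 112.48°| = 67.52°
67.52° > 2α = 53.13°  →  invalid

δ = 67.52°, invalid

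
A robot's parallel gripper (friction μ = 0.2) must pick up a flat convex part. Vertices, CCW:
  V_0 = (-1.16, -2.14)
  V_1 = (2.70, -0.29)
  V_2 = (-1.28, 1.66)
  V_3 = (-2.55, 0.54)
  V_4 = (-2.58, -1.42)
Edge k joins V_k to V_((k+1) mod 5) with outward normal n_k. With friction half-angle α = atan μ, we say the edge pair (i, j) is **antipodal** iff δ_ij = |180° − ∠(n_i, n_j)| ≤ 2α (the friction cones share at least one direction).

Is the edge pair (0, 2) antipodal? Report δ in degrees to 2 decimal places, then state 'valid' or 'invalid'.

δ = 15.80°, valid

α = atan 0.2 = 11.31°;  2α = 22.62°
edge 0: e_0 = (+3.86, +1.85);  n_0 = (+0.4322, -0.9018)
edge 2: e_2 = (-1.27, -1.12);  n_2 = (-0.6614, +0.7500)
∠(n_0, n_2) = 164.20°
δ = |180° − 164.20°| = 15.80°
15.80° ≤ 2α = 22.62°  →  valid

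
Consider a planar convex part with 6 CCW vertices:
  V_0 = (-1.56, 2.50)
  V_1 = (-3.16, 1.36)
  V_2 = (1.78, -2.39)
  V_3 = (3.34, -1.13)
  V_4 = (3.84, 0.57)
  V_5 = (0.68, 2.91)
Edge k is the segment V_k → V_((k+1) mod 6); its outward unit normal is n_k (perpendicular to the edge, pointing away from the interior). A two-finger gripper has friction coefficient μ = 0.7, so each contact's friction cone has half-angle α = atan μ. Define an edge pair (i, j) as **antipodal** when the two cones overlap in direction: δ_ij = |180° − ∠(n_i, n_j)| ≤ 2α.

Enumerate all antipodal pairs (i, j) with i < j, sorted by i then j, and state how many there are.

count = 7; pairs: (0,2), (0,3), (1,3), (1,4), (1,5), (2,5), (3,5)

α = atan 0.7 = 34.99°;  2α = 69.98°
n_0 = (-0.5803, +0.8144)
n_1 = (-0.6046, -0.7965)
n_2 = (+0.6283, -0.7779)
n_3 = (+0.9594, -0.2822)
n_4 = (+0.5951, +0.8036)
n_5 = (-0.1800, +0.9837)
  (0,1): δ = 72.67°  ·
  (0,2): δ = 3.46°  ✓
  (0,3): δ = 38.14°  ✓
  (0,4): δ = 108.01°  ·
  (0,5): δ = 154.90°  ·
  (1,2): δ = 103.87°  ·
  (1,3): δ = 69.19°  ✓
  (1,4): δ = 0.68°  ✓
  (1,5): δ = 47.57°  ✓
  (2,3): δ = 145.32°  ·
  (2,4): δ = 75.45°  ·
  (2,5): δ = 28.56°  ✓
  (3,4): δ = 110.13°  ·
  (3,5): δ = 63.24°  ✓
  (4,5): δ = 133.11°  ·
antipodal pairs: 7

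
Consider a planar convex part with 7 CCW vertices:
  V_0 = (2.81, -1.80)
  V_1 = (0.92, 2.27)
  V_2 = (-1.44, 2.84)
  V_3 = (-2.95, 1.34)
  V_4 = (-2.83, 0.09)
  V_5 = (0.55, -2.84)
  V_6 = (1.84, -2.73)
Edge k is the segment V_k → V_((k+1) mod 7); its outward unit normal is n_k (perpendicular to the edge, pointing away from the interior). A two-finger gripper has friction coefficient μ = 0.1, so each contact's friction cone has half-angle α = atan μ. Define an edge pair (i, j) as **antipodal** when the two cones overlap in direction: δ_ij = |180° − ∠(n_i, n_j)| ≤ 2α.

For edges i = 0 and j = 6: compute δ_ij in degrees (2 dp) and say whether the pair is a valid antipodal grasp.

δ = 108.89°, invalid

α = atan 0.1 = 5.71°;  2α = 11.42°
edge 0: e_0 = (-1.89, +4.07);  n_0 = (+0.9070, +0.4212)
edge 6: e_6 = (+0.97, +0.93);  n_6 = (+0.6921, -0.7218)
∠(n_0, n_6) = 71.11°
δ = |180° − 71.11°| = 108.89°
108.89° > 2α = 11.42°  →  invalid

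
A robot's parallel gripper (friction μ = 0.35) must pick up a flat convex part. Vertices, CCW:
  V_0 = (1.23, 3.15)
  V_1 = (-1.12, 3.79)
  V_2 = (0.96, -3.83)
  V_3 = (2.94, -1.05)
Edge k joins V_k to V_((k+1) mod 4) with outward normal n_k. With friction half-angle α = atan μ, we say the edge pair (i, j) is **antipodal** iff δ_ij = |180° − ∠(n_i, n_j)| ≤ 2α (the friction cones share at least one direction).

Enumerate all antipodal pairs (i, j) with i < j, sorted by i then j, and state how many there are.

count = 1; pairs: (1,3)

α = atan 0.35 = 19.29°;  2α = 38.58°
n_0 = (+0.2628, +0.9649)
n_1 = (-0.9647, -0.2633)
n_2 = (+0.8145, -0.5801)
n_3 = (+0.9262, +0.3771)
  (0,1): δ = 59.50°  ·
  (0,2): δ = 69.77°  ·
  (0,3): δ = 127.39°  ·
  (1,2): δ = 50.73°  ·
  (1,3): δ = 6.89°  ✓
  (2,3): δ = 122.39°  ·
antipodal pairs: 1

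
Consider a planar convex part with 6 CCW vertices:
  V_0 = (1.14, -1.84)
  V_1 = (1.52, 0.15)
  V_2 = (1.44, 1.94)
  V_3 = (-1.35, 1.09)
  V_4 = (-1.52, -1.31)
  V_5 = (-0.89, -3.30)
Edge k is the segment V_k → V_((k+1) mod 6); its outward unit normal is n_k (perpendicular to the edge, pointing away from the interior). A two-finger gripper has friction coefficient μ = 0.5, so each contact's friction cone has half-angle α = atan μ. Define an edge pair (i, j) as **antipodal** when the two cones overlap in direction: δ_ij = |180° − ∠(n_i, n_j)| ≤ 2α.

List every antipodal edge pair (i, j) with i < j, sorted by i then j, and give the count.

count = 6; pairs: (0,3), (0,4), (1,3), (1,4), (2,5), (3,5)

α = atan 0.5 = 26.57°;  2α = 53.13°
n_0 = (+0.9823, -0.1876)
n_1 = (+0.9990, +0.0446)
n_2 = (-0.2914, +0.9566)
n_3 = (-0.9975, +0.0707)
n_4 = (-0.9534, -0.3018)
n_5 = (+0.5839, -0.8118)
  (0,1): δ = 166.63°  ·
  (0,2): δ = 62.25°  ·
  (0,3): δ = 6.76°  ✓
  (0,4): δ = 28.38°  ✓
  (0,5): δ = 136.53°  ·
  (1,2): δ = 75.62°  ·
  (1,3): δ = 6.61°  ✓
  (1,4): δ = 15.01°  ✓
  (1,5): δ = 123.17°  ·
  (2,3): δ = 111.00°  ·
  (2,4): δ = 89.38°  ·
  (2,5): δ = 18.78°  ✓
  (3,4): δ = 158.38°  ·
  (3,5): δ = 50.22°  ✓
  (4,5): δ = 71.84°  ·
antipodal pairs: 6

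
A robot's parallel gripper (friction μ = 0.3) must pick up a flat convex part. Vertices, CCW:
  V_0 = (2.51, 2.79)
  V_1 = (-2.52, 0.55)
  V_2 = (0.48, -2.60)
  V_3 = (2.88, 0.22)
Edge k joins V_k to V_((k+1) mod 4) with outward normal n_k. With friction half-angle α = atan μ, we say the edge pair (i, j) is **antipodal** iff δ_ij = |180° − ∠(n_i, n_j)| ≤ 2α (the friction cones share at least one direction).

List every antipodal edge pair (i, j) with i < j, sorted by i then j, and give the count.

α = atan 0.3 = 16.70°;  2α = 33.40°
n_0 = (-0.4068, +0.9135)
n_1 = (-0.7241, -0.6897)
n_2 = (+0.7615, -0.6481)
n_3 = (+0.9898, +0.1425)
  (0,1): δ = 70.40°  ·
  (0,2): δ = 25.60°  ✓
  (0,3): δ = 74.19°  ·
  (1,2): δ = 84.00°  ·
  (1,3): δ = 35.41°  ·
  (2,3): δ = 131.41°  ·
antipodal pairs: 1

count = 1; pairs: (0,2)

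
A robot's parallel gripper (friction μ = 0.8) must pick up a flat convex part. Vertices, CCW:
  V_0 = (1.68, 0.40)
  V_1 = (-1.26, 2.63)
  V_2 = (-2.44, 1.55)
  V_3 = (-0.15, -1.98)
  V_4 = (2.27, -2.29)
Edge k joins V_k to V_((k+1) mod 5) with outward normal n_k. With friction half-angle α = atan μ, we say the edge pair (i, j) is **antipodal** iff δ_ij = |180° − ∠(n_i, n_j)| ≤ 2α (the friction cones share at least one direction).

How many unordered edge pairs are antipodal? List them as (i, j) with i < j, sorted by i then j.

α = atan 0.8 = 38.66°;  2α = 77.32°
n_0 = (+0.6043, +0.7967)
n_1 = (-0.6752, +0.7377)
n_2 = (-0.8389, -0.5442)
n_3 = (-0.1271, -0.9919)
n_4 = (+0.9768, +0.2142)
  (0,1): δ = 100.35°  ·
  (0,2): δ = 19.85°  ✓
  (0,3): δ = 29.88°  ✓
  (0,4): δ = 139.55°  ·
  (1,2): δ = 99.49°  ·
  (1,3): δ = 49.77°  ✓
  (1,4): δ = 59.90°  ✓
  (2,3): δ = 130.27°  ·
  (2,4): δ = 20.60°  ✓
  (3,4): δ = 70.33°  ✓
antipodal pairs: 6

count = 6; pairs: (0,2), (0,3), (1,3), (1,4), (2,4), (3,4)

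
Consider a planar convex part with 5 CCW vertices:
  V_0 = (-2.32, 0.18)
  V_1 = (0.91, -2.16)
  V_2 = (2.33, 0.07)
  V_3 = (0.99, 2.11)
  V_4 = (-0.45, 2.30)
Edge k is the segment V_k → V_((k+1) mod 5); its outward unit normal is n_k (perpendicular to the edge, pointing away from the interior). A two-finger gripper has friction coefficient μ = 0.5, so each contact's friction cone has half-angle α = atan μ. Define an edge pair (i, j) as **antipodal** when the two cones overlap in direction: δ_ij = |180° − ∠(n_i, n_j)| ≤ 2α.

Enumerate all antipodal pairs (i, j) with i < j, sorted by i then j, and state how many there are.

count = 3; pairs: (0,2), (0,3), (1,4)

α = atan 0.5 = 26.57°;  2α = 53.13°
n_0 = (-0.5867, -0.8098)
n_1 = (+0.8435, -0.5371)
n_2 = (+0.8358, +0.5490)
n_3 = (+0.1308, +0.9914)
n_4 = (-0.7499, +0.6615)
  (0,1): δ = 86.57°  ·
  (0,2): δ = 20.78°  ✓
  (0,3): δ = 28.41°  ✓
  (0,4): δ = 84.51°  ·
  (1,2): δ = 114.21°  ·
  (1,3): δ = 65.03°  ·
  (1,4): δ = 8.93°  ✓
  (2,3): δ = 130.82°  ·
  (2,4): δ = 74.71°  ·
  (3,4): δ = 123.90°  ·
antipodal pairs: 3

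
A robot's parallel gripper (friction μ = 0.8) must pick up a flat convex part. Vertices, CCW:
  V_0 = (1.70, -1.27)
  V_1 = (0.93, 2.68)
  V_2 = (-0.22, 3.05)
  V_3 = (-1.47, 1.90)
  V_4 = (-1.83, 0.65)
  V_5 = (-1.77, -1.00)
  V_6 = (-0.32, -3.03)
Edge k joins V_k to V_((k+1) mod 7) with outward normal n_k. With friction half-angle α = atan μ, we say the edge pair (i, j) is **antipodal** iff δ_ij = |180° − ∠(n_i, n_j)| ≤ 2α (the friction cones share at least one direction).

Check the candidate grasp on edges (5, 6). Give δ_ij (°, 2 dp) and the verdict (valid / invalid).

α = atan 0.8 = 38.66°;  2α = 77.32°
edge 5: e_5 = (+1.45, -2.03);  n_5 = (-0.8137, -0.5812)
edge 6: e_6 = (+2.02, +1.76);  n_6 = (+0.6569, -0.7540)
∠(n_5, n_6) = 95.53°
δ = |180° − 95.53°| = 84.47°
84.47° > 2α = 77.32°  →  invalid

δ = 84.47°, invalid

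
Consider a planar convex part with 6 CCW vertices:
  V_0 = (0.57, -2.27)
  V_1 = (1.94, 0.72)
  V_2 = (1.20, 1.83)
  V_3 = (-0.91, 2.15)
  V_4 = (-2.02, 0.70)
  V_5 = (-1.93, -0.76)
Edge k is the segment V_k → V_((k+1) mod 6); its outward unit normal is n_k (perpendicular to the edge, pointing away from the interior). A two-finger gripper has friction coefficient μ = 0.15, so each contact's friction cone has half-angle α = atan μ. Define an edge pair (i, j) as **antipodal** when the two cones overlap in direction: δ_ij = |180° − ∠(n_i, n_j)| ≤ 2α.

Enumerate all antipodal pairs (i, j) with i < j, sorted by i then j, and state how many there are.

α = atan 0.15 = 8.53°;  2α = 17.06°
n_0 = (+0.9091, -0.4166)
n_1 = (+0.8321, +0.5547)
n_2 = (+0.1499, +0.9887)
n_3 = (-0.7940, +0.6079)
n_4 = (-0.9981, -0.0615)
n_5 = (-0.5170, -0.8560)
  (0,1): δ = 121.69°  ·
  (0,2): δ = 74.01°  ·
  (0,3): δ = 12.82°  ✓
  (0,4): δ = 28.14°  ·
  (0,5): δ = 83.48°  ·
  (1,2): δ = 132.31°  ·
  (1,3): δ = 71.12°  ·
  (1,4): δ = 30.16°  ·
  (1,5): δ = 25.18°  ·
  (2,3): δ = 118.81°  ·
  (2,4): δ = 77.85°  ·
  (2,5): δ = 22.51°  ·
  (3,4): δ = 139.04°  ·
  (3,5): δ = 83.70°  ·
  (4,5): δ = 124.66°  ·
antipodal pairs: 1

count = 1; pairs: (0,3)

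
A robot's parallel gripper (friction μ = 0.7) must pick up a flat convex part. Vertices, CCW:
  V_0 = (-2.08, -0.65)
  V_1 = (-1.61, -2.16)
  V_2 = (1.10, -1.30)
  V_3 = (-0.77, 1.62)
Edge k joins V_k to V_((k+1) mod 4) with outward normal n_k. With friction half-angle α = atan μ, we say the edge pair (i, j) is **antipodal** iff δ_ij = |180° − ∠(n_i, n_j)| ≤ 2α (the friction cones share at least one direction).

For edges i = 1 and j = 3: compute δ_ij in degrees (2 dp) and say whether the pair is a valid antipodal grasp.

δ = 42.40°, valid

α = atan 0.7 = 34.99°;  2α = 69.98°
edge 1: e_1 = (+2.71, +0.86);  n_1 = (+0.3025, -0.9532)
edge 3: e_3 = (-1.31, -2.27);  n_3 = (-0.8661, +0.4998)
∠(n_1, n_3) = 137.60°
δ = |180° − 137.60°| = 42.40°
42.40° ≤ 2α = 69.98°  →  valid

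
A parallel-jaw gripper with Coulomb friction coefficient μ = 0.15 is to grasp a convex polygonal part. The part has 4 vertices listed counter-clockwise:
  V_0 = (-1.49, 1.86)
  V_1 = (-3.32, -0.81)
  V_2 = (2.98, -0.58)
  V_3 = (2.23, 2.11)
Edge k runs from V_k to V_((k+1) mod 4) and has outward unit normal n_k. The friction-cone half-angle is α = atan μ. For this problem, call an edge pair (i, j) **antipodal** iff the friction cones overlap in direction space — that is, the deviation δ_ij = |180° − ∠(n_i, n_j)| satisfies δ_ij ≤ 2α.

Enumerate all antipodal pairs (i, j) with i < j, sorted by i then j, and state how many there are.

count = 1; pairs: (1,3)

α = atan 0.15 = 8.53°;  2α = 17.06°
n_0 = (-0.8249, +0.5653)
n_1 = (+0.0365, -0.9993)
n_2 = (+0.9633, +0.2686)
n_3 = (-0.0671, +0.9977)
  (0,1): δ = 53.48°  ·
  (0,2): δ = 50.01°  ·
  (0,3): δ = 128.27°  ·
  (1,2): δ = 76.51°  ·
  (1,3): δ = 1.75°  ✓
  (2,3): δ = 101.73°  ·
antipodal pairs: 1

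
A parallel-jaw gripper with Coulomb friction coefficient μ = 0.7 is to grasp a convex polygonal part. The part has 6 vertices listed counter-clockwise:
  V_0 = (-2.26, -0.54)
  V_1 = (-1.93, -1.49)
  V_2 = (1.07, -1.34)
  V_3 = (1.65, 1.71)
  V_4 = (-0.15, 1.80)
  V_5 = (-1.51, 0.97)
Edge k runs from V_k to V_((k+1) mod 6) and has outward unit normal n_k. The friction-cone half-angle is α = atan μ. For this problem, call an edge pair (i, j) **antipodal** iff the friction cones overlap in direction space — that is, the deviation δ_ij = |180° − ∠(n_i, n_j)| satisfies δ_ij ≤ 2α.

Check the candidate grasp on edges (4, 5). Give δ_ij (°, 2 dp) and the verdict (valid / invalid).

δ = 147.81°, invalid

α = atan 0.7 = 34.99°;  2α = 69.98°
edge 4: e_4 = (-1.36, -0.83);  n_4 = (-0.5209, +0.8536)
edge 5: e_5 = (-0.75, -1.51);  n_5 = (-0.8956, +0.4448)
∠(n_4, n_5) = 32.19°
δ = |180° − 32.19°| = 147.81°
147.81° > 2α = 69.98°  →  invalid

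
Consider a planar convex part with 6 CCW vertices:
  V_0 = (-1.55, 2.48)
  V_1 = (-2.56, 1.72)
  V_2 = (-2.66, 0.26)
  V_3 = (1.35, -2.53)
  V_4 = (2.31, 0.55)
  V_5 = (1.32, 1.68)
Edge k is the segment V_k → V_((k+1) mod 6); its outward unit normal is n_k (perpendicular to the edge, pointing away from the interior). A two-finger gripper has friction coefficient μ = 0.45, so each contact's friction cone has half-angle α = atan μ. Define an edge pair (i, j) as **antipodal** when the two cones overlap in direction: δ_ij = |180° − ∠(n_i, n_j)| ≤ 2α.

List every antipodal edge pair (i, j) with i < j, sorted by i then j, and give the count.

α = atan 0.45 = 24.23°;  2α = 48.46°
n_0 = (-0.6013, +0.7990)
n_1 = (-0.9977, +0.0683)
n_2 = (-0.5711, -0.8209)
n_3 = (+0.9547, -0.2976)
n_4 = (+0.7522, +0.6590)
n_5 = (+0.2685, +0.9633)
  (0,1): δ = 130.88°  ·
  (0,2): δ = 71.79°  ·
  (0,3): δ = 35.73°  ✓
  (0,4): δ = 94.26°  ·
  (0,5): δ = 127.46°  ·
  (1,2): δ = 120.91°  ·
  (1,3): δ = 13.39°  ✓
  (1,4): δ = 45.14°  ✓
  (1,5): δ = 78.34°  ·
  (2,3): δ = 72.48°  ·
  (2,4): δ = 13.95°  ✓
  (2,5): δ = 19.25°  ✓
  (3,4): δ = 121.47°  ·
  (3,5): δ = 88.26°  ·
  (4,5): δ = 146.80°  ·
antipodal pairs: 5

count = 5; pairs: (0,3), (1,3), (1,4), (2,4), (2,5)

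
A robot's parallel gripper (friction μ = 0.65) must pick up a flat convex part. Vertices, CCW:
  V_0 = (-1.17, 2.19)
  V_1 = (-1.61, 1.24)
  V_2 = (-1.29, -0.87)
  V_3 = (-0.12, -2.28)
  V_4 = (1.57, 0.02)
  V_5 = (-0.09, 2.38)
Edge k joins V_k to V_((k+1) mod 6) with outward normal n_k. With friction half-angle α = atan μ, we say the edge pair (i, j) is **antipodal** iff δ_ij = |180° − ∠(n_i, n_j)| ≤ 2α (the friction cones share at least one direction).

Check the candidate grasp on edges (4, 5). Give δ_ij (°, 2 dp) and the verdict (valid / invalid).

δ = 115.14°, invalid

α = atan 0.65 = 33.02°;  2α = 66.05°
edge 4: e_4 = (-1.66, +2.36);  n_4 = (+0.8179, +0.5753)
edge 5: e_5 = (-1.08, -0.19);  n_5 = (-0.1733, +0.9849)
∠(n_4, n_5) = 64.86°
δ = |180° − 64.86°| = 115.14°
115.14° > 2α = 66.05°  →  invalid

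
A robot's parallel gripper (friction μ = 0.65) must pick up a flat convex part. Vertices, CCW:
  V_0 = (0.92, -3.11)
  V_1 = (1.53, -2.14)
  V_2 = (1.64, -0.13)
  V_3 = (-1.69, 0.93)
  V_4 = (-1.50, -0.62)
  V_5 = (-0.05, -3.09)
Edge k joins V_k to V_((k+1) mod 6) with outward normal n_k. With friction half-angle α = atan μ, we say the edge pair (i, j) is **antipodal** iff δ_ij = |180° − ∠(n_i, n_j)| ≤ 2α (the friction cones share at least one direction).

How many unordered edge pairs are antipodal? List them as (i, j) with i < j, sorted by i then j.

α = atan 0.65 = 33.02°;  2α = 66.05°
n_0 = (+0.8465, -0.5324)
n_1 = (+0.9985, -0.0546)
n_2 = (+0.3033, +0.9529)
n_3 = (-0.9926, -0.1217)
n_4 = (-0.8624, -0.5063)
n_5 = (-0.0206, -0.9998)
  (0,1): δ = 150.97°  ·
  (0,2): δ = 75.49°  ·
  (0,3): δ = 39.15°  ✓
  (0,4): δ = 62.58°  ✓
  (0,5): δ = 120.98°  ·
  (1,2): δ = 104.52°  ·
  (1,3): δ = 10.12°  ✓
  (1,4): δ = 33.55°  ✓
  (1,5): δ = 91.95°  ·
  (2,3): δ = 65.35°  ✓
  (2,4): δ = 41.93°  ✓
  (2,5): δ = 16.48°  ✓
  (3,4): δ = 156.57°  ·
  (3,5): δ = 98.17°  ·
  (4,5): δ = 121.60°  ·
antipodal pairs: 7

count = 7; pairs: (0,3), (0,4), (1,3), (1,4), (2,3), (2,4), (2,5)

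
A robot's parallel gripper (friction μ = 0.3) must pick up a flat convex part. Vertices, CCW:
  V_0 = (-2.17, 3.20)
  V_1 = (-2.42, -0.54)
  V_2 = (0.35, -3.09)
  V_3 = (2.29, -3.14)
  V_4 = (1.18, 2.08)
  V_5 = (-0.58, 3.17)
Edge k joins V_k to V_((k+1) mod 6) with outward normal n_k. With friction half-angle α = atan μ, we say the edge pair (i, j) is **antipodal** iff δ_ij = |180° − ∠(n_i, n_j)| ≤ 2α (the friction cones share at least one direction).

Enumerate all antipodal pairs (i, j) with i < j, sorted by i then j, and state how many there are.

count = 4; pairs: (0,3), (1,4), (2,4), (2,5)

α = atan 0.3 = 16.70°;  2α = 33.40°
n_0 = (-0.9978, +0.0667)
n_1 = (-0.6773, -0.7357)
n_2 = (-0.0258, -0.9997)
n_3 = (+0.9781, +0.2080)
n_4 = (+0.5265, +0.8502)
n_5 = (+0.0189, +0.9998)
  (0,1): δ = 128.81°  ·
  (0,2): δ = 87.65°  ·
  (0,3): δ = 15.83°  ✓
  (0,4): δ = 62.05°  ·
  (0,5): δ = 92.74°  ·
  (1,2): δ = 138.84°  ·
  (1,3): δ = 35.36°  ·
  (1,4): δ = 10.86°  ✓
  (1,5): δ = 41.55°  ·
  (2,3): δ = 76.52°  ·
  (2,4): δ = 30.29°  ✓
  (2,5): δ = 0.40°  ✓
  (3,4): δ = 133.78°  ·
  (3,5): δ = 103.09°  ·
  (4,5): δ = 149.31°  ·
antipodal pairs: 4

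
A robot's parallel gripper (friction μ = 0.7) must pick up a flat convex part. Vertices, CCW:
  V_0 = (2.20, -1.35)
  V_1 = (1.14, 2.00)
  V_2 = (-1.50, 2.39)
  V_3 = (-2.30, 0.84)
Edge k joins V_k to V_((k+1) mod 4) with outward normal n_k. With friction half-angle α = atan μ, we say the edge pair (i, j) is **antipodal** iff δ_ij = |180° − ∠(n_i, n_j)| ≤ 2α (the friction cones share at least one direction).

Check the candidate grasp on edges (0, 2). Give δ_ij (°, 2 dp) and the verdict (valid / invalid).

α = atan 0.7 = 34.99°;  2α = 69.98°
edge 0: e_0 = (-1.06, +3.35);  n_0 = (+0.9534, +0.3017)
edge 2: e_2 = (-0.80, -1.55);  n_2 = (-0.8886, +0.4586)
∠(n_0, n_2) = 135.14°
δ = |180° − 135.14°| = 44.86°
44.86° ≤ 2α = 69.98°  →  valid

δ = 44.86°, valid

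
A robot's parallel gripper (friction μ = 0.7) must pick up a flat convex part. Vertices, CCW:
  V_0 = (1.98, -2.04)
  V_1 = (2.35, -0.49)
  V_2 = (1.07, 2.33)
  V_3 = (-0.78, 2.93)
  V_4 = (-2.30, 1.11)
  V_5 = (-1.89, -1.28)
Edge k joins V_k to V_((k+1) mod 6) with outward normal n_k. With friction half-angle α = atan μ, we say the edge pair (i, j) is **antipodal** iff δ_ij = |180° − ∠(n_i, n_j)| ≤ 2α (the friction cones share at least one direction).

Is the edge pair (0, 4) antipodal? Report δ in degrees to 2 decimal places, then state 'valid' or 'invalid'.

δ = 23.16°, valid

α = atan 0.7 = 34.99°;  2α = 69.98°
edge 0: e_0 = (+0.37, +1.55);  n_0 = (+0.9727, -0.2322)
edge 4: e_4 = (+0.41, -2.39);  n_4 = (-0.9856, -0.1691)
∠(n_0, n_4) = 156.84°
δ = |180° − 156.84°| = 23.16°
23.16° ≤ 2α = 69.98°  →  valid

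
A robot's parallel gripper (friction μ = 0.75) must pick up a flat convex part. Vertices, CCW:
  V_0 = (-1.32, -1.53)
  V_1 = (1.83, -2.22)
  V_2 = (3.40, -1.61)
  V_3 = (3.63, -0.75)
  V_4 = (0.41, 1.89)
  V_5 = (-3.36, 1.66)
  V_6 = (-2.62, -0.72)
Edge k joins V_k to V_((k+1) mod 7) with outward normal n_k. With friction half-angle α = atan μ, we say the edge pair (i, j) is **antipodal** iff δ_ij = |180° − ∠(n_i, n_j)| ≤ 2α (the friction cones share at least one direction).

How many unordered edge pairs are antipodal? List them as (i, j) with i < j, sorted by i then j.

α = atan 0.75 = 36.87°;  2α = 73.74°
n_0 = (-0.2140, -0.9768)
n_1 = (+0.3622, -0.9321)
n_2 = (+0.9660, -0.2584)
n_3 = (+0.6340, +0.7733)
n_4 = (-0.0609, +0.9981)
n_5 = (-0.9549, -0.2969)
n_6 = (-0.5288, -0.8487)
  (0,1): δ = 146.41°  ·
  (0,2): δ = 92.62°  ·
  (0,3): δ = 26.99°  ✓
  (0,4): δ = 15.85°  ✓
  (0,5): δ = 119.63°  ·
  (0,6): δ = 160.43°  ·
  (1,2): δ = 126.21°  ·
  (1,3): δ = 60.58°  ✓
  (1,4): δ = 17.74°  ✓
  (1,5): δ = 86.04°  ·
  (1,6): δ = 126.84°  ·
  (2,3): δ = 114.37°  ·
  (2,4): δ = 71.54°  ✓
  (2,5): δ = 32.24°  ✓
  (2,6): δ = 73.05°  ✓
  (3,4): δ = 137.16°  ·
  (3,5): δ = 33.38°  ✓
  (3,6): δ = 7.42°  ✓
  (4,5): δ = 76.22°  ·
  (4,6): δ = 35.42°  ✓
  (5,6): δ = 139.20°  ·
antipodal pairs: 10

count = 10; pairs: (0,3), (0,4), (1,3), (1,4), (2,4), (2,5), (2,6), (3,5), (3,6), (4,6)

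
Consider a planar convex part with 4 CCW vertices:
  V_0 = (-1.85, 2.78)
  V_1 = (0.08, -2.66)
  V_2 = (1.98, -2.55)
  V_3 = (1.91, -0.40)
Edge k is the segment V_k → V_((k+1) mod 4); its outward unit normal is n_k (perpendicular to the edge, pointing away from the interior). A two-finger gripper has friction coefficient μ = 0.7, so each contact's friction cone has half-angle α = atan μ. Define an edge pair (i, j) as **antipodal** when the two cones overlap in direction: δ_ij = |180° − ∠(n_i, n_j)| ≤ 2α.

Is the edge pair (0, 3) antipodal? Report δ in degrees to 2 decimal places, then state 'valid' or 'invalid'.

α = atan 0.7 = 34.99°;  2α = 69.98°
edge 0: e_0 = (+1.93, -5.44);  n_0 = (-0.9424, -0.3344)
edge 3: e_3 = (-3.76, +3.18);  n_3 = (+0.6458, +0.7635)
∠(n_0, n_3) = 149.76°
δ = |180° − 149.76°| = 30.24°
30.24° ≤ 2α = 69.98°  →  valid

δ = 30.24°, valid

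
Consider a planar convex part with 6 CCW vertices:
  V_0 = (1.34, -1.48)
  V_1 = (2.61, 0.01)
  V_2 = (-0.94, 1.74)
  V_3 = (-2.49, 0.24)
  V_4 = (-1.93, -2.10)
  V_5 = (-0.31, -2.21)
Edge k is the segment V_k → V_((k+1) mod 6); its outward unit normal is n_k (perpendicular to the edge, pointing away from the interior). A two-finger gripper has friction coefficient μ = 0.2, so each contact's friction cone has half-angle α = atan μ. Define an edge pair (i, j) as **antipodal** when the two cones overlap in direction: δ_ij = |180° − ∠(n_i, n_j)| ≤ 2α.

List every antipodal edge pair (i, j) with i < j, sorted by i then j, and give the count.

count = 3; pairs: (0,2), (1,4), (2,5)

α = atan 0.2 = 11.31°;  2α = 22.62°
n_0 = (+0.7611, -0.6487)
n_1 = (+0.4381, +0.8989)
n_2 = (-0.6954, +0.7186)
n_3 = (-0.9725, -0.2327)
n_4 = (-0.0677, -0.9977)
n_5 = (+0.4046, -0.9145)
  (0,1): δ = 75.54°  ·
  (0,2): δ = 5.50°  ✓
  (0,3): δ = 53.90°  ·
  (0,4): δ = 126.56°  ·
  (0,5): δ = 154.31°  ·
  (1,2): δ = 109.96°  ·
  (1,3): δ = 50.56°  ·
  (1,4): δ = 22.10°  ✓
  (1,5): δ = 49.85°  ·
  (2,3): δ = 120.60°  ·
  (2,4): δ = 47.95°  ·
  (2,5): δ = 20.20°  ✓
  (3,4): δ = 107.34°  ·
  (3,5): δ = 79.59°  ·
  (4,5): δ = 152.25°  ·
antipodal pairs: 3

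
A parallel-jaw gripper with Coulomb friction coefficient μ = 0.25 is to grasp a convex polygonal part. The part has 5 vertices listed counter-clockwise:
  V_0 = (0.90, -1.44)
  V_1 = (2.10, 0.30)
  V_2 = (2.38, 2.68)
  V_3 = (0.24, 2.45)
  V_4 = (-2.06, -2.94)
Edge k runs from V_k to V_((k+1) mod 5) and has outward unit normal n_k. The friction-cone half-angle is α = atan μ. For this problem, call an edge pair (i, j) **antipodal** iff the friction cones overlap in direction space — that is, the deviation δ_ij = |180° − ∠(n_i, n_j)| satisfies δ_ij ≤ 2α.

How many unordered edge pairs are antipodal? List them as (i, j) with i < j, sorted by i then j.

count = 3; pairs: (0,3), (1,3), (2,4)

α = atan 0.25 = 14.04°;  2α = 28.07°
n_0 = (+0.8232, -0.5677)
n_1 = (+0.9932, -0.1168)
n_2 = (-0.1069, +0.9943)
n_3 = (-0.9198, +0.3925)
n_4 = (+0.4520, -0.8920)
  (0,1): δ = 152.12°  ·
  (0,2): δ = 49.27°  ·
  (0,3): δ = 11.48°  ✓
  (0,4): δ = 151.47°  ·
  (1,2): δ = 77.16°  ·
  (1,3): δ = 16.40°  ✓
  (1,4): δ = 123.58°  ·
  (2,3): δ = 119.24°  ·
  (2,4): δ = 20.74°  ✓
  (3,4): δ = 40.02°  ·
antipodal pairs: 3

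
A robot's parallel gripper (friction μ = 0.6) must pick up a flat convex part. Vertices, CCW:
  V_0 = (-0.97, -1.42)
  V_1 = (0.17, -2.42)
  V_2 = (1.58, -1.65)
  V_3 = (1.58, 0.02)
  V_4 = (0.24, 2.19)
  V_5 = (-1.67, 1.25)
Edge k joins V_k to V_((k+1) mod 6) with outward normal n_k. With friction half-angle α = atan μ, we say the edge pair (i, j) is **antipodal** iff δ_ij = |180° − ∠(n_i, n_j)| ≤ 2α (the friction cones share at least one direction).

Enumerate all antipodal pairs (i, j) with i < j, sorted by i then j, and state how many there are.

count = 5; pairs: (0,2), (0,3), (1,4), (2,5), (3,5)

α = atan 0.6 = 30.96°;  2α = 61.93°
n_0 = (-0.6594, -0.7518)
n_1 = (+0.4793, -0.8777)
n_2 = (+1.0000, -0.0000)
n_3 = (+0.8508, +0.5254)
n_4 = (-0.4416, +0.8972)
n_5 = (-0.9673, -0.2536)
  (0,1): δ = 110.10°  ·
  (0,2): δ = 48.74°  ✓
  (0,3): δ = 17.05°  ✓
  (0,4): δ = 67.46°  ·
  (0,5): δ = 145.95°  ·
  (1,2): δ = 118.64°  ·
  (1,3): δ = 86.94°  ·
  (1,4): δ = 2.43°  ✓
  (1,5): δ = 76.05°  ·
  (2,3): δ = 148.30°  ·
  (2,4): δ = 63.80°  ·
  (2,5): δ = 14.69°  ✓
  (3,4): δ = 95.49°  ·
  (3,5): δ = 17.01°  ✓
  (4,5): δ = 101.51°  ·
antipodal pairs: 5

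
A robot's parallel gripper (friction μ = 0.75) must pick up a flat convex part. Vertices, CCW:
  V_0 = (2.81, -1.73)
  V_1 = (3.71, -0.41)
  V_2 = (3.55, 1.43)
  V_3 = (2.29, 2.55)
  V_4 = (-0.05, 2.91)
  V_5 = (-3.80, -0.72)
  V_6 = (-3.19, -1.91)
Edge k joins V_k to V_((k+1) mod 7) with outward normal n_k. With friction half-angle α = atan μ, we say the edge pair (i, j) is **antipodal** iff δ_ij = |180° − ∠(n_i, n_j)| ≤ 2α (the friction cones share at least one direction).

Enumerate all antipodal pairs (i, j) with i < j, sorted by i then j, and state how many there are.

count = 10; pairs: (0,3), (0,4), (0,5), (1,4), (1,5), (2,5), (2,6), (3,5), (3,6), (4,6)

α = atan 0.75 = 36.87°;  2α = 73.74°
n_0 = (+0.8262, -0.5633)
n_1 = (+0.9962, +0.0866)
n_2 = (+0.6644, +0.7474)
n_3 = (+0.1521, +0.9884)
n_4 = (-0.6955, +0.7185)
n_5 = (-0.8899, -0.4562)
n_6 = (+0.0300, -0.9996)
  (0,1): δ = 140.74°  ·
  (0,2): δ = 97.35°  ·
  (0,3): δ = 64.46°  ✓
  (0,4): δ = 11.64°  ✓
  (0,5): δ = 61.43°  ✓
  (0,6): δ = 126.01°  ·
  (1,2): δ = 136.60°  ·
  (1,3): δ = 103.72°  ·
  (1,4): δ = 50.90°  ✓
  (1,5): δ = 22.17°  ✓
  (1,6): δ = 86.75°  ·
  (2,3): δ = 147.11°  ·
  (2,4): δ = 94.30°  ·
  (2,5): δ = 21.23°  ✓
  (2,6): δ = 43.35°  ✓
  (3,4): δ = 127.19°  ·
  (3,5): δ = 54.11°  ✓
  (3,6): δ = 10.46°  ✓
  (4,5): δ = 106.93°  ·
  (4,6): δ = 42.35°  ✓
  (5,6): δ = 115.42°  ·
antipodal pairs: 10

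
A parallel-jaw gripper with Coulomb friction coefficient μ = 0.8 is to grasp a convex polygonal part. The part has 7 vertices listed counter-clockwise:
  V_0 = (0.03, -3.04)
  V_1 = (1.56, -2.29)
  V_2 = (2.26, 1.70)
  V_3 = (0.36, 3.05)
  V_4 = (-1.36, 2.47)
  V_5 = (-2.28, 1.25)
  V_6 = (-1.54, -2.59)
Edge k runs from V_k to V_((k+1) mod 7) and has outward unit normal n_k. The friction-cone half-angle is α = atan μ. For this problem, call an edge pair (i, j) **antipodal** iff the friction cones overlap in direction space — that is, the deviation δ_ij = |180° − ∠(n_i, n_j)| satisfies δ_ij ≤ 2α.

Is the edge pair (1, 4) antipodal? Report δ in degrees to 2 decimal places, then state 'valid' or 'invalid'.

α = atan 0.8 = 38.66°;  2α = 77.32°
edge 1: e_1 = (+0.70, +3.99);  n_1 = (+0.9850, -0.1728)
edge 4: e_4 = (-0.92, -1.22);  n_4 = (-0.7984, +0.6021)
∠(n_1, n_4) = 152.93°
δ = |180° − 152.93°| = 27.07°
27.07° ≤ 2α = 77.32°  →  valid

δ = 27.07°, valid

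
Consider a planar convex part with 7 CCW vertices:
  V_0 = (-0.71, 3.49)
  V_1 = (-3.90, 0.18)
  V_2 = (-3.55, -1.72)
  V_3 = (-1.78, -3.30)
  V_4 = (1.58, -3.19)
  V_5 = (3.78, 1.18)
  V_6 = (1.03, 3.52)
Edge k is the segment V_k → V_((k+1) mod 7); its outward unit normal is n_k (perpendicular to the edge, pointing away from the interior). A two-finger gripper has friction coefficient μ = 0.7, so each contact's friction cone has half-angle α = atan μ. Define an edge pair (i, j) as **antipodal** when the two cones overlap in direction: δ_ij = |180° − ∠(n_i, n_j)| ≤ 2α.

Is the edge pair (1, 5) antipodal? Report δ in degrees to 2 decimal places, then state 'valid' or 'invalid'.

δ = 39.17°, valid

α = atan 0.7 = 34.99°;  2α = 69.98°
edge 1: e_1 = (+0.35, -1.90);  n_1 = (-0.9835, -0.1812)
edge 5: e_5 = (-2.75, +2.34);  n_5 = (+0.6481, +0.7616)
∠(n_1, n_5) = 140.83°
δ = |180° − 140.83°| = 39.17°
39.17° ≤ 2α = 69.98°  →  valid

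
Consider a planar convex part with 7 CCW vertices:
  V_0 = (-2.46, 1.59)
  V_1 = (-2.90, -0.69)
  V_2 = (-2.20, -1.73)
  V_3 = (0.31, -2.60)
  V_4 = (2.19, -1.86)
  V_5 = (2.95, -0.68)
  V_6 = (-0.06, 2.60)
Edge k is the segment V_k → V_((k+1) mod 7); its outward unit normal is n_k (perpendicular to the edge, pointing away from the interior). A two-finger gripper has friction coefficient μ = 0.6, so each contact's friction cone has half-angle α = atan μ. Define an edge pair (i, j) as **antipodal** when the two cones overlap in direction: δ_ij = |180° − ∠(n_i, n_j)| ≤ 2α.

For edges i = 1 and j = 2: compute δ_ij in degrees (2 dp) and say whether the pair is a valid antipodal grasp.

α = atan 0.6 = 30.96°;  2α = 61.93°
edge 1: e_1 = (+0.70, -1.04);  n_1 = (-0.8296, -0.5584)
edge 2: e_2 = (+2.51, -0.87);  n_2 = (-0.3275, -0.9449)
∠(n_1, n_2) = 36.94°
δ = |180° − 36.94°| = 143.06°
143.06° > 2α = 61.93°  →  invalid

δ = 143.06°, invalid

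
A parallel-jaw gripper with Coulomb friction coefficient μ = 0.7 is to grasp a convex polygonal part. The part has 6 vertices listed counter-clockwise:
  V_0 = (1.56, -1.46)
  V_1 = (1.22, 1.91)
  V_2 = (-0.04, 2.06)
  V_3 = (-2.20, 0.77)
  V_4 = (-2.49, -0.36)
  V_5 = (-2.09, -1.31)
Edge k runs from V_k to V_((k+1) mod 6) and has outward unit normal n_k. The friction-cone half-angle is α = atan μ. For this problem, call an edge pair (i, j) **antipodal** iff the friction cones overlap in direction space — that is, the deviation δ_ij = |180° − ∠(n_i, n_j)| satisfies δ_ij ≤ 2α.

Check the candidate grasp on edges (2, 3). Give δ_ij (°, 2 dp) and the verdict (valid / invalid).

δ = 135.24°, invalid

α = atan 0.7 = 34.99°;  2α = 69.98°
edge 2: e_2 = (-2.16, -1.29);  n_2 = (-0.5127, +0.8585)
edge 3: e_3 = (-0.29, -1.13);  n_3 = (-0.9686, +0.2486)
∠(n_2, n_3) = 44.76°
δ = |180° − 44.76°| = 135.24°
135.24° > 2α = 69.98°  →  invalid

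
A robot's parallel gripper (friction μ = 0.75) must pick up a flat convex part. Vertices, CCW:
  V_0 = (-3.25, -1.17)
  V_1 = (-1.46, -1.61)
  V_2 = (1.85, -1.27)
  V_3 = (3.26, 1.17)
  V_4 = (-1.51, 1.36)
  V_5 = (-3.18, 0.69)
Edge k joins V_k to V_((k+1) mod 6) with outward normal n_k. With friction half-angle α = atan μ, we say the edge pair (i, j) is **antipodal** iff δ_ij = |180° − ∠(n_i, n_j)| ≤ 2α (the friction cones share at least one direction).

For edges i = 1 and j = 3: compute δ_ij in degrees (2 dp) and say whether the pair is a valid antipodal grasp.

δ = 8.15°, valid

α = atan 0.75 = 36.87°;  2α = 73.74°
edge 1: e_1 = (+3.31, +0.34);  n_1 = (+0.1022, -0.9948)
edge 3: e_3 = (-4.77, +0.19);  n_3 = (+0.0398, +0.9992)
∠(n_1, n_3) = 171.85°
δ = |180° − 171.85°| = 8.15°
8.15° ≤ 2α = 73.74°  →  valid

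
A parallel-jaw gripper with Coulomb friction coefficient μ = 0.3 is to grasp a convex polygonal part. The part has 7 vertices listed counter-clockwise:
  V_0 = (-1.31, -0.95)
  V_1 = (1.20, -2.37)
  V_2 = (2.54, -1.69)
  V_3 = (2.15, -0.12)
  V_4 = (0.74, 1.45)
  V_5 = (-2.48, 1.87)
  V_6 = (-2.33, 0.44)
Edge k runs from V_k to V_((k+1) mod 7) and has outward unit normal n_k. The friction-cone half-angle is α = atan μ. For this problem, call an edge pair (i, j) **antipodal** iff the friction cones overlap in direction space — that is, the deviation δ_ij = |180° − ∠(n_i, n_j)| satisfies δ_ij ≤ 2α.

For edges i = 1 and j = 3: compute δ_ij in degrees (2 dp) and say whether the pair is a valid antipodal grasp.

δ = 74.98°, invalid

α = atan 0.3 = 16.70°;  2α = 33.40°
edge 1: e_1 = (+1.34, +0.68);  n_1 = (+0.4525, -0.8917)
edge 3: e_3 = (-1.41, +1.57);  n_3 = (+0.7440, +0.6682)
∠(n_1, n_3) = 105.02°
δ = |180° − 105.02°| = 74.98°
74.98° > 2α = 33.40°  →  invalid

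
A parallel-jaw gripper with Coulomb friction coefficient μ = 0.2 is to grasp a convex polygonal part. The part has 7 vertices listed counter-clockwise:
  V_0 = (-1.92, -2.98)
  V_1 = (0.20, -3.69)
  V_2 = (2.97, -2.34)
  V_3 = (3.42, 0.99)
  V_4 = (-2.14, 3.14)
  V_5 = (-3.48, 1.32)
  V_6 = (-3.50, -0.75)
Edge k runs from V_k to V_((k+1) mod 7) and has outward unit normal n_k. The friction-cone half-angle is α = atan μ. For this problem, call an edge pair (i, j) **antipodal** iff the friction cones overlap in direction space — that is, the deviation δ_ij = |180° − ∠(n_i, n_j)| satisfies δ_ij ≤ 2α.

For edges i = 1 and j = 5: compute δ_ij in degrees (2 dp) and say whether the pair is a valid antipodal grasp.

δ = 63.46°, invalid

α = atan 0.2 = 11.31°;  2α = 22.62°
edge 1: e_1 = (+2.77, +1.35);  n_1 = (+0.4381, -0.8989)
edge 5: e_5 = (-0.02, -2.07);  n_5 = (-1.0000, +0.0097)
∠(n_1, n_5) = 116.54°
δ = |180° − 116.54°| = 63.46°
63.46° > 2α = 22.62°  →  invalid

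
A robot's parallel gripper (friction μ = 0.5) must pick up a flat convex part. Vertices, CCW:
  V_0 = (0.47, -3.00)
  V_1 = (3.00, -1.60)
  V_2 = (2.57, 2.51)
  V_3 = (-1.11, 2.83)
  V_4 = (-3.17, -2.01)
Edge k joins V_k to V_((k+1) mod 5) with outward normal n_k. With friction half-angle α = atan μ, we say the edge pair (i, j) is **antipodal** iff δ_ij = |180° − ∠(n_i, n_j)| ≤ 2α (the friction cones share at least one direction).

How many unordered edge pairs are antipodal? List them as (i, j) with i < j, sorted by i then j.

count = 4; pairs: (0,2), (0,3), (1,3), (2,4)

α = atan 0.5 = 26.57°;  2α = 53.13°
n_0 = (+0.4842, -0.8750)
n_1 = (+0.9946, +0.1041)
n_2 = (+0.0866, +0.9962)
n_3 = (-0.9201, +0.3916)
n_4 = (-0.2624, -0.9649)
  (0,1): δ = 112.99°  ·
  (0,2): δ = 33.93°  ✓
  (0,3): δ = 37.99°  ✓
  (0,4): δ = 135.83°  ·
  (1,2): δ = 100.94°  ·
  (1,3): δ = 29.03°  ✓
  (1,4): δ = 68.81°  ·
  (2,3): δ = 108.09°  ·
  (2,4): δ = 10.25°  ✓
  (3,4): δ = 82.16°  ·
antipodal pairs: 4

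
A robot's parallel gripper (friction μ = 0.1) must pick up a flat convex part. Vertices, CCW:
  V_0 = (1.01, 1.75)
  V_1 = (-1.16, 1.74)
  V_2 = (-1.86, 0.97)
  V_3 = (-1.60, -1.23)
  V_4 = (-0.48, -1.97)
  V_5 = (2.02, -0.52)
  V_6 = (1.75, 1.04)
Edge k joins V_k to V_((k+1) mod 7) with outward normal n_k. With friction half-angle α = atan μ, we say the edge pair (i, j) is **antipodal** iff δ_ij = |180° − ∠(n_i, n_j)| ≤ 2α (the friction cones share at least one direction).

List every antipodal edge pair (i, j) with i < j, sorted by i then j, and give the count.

count = 2; pairs: (2,5), (3,6)

α = atan 0.1 = 5.71°;  2α = 11.42°
n_0 = (-0.0046, +1.0000)
n_1 = (-0.7399, +0.6727)
n_2 = (-0.9931, -0.1174)
n_3 = (-0.5513, -0.8343)
n_4 = (+0.5017, -0.8650)
n_5 = (+0.9854, +0.1705)
n_6 = (+0.6923, +0.7216)
  (0,1): δ = 132.54°  ·
  (0,2): δ = 83.52°  ·
  (0,3): δ = 33.72°  ·
  (0,4): δ = 29.85°  ·
  (0,5): δ = 99.56°  ·
  (0,6): δ = 135.92°  ·
  (1,2): δ = 130.99°  ·
  (1,3): δ = 81.18°  ·
  (1,4): δ = 17.61°  ·
  (1,5): δ = 52.09°  ·
  (1,6): δ = 88.46°  ·
  (2,3): δ = 130.19°  ·
  (2,4): δ = 66.63°  ·
  (2,5): δ = 3.08°  ✓
  (2,6): δ = 39.45°  ·
  (3,4): δ = 116.43°  ·
  (3,5): δ = 46.73°  ·
  (3,6): δ = 10.36°  ✓
  (4,5): δ = 110.29°  ·
  (4,6): δ = 73.93°  ·
  (5,6): δ = 143.63°  ·
antipodal pairs: 2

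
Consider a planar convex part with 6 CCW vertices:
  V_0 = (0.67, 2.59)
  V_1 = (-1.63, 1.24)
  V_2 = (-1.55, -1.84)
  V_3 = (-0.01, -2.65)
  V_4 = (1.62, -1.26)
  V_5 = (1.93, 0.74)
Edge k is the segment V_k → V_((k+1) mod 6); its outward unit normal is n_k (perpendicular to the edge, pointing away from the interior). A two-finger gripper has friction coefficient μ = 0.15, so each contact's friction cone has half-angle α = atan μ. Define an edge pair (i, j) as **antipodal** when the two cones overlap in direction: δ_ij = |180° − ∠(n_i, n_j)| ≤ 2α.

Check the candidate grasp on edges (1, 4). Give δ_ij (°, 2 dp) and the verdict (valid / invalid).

δ = 10.30°, valid

α = atan 0.15 = 8.53°;  2α = 17.06°
edge 1: e_1 = (+0.08, -3.08);  n_1 = (-0.9997, -0.0260)
edge 4: e_4 = (+0.31, +2.00);  n_4 = (+0.9882, -0.1532)
∠(n_1, n_4) = 169.70°
δ = |180° − 169.70°| = 10.30°
10.30° ≤ 2α = 17.06°  →  valid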